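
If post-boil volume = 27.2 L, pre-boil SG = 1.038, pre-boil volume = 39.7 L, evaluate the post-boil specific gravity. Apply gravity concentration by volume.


SG_post = 1 + (SG_pre − 1)·V_pre/V_post
pts_pre = (1.038 − 1)·1000 = 38.0000
pts_post = 38.0000·39.7/27.2 = 55.4632
SG_post = 1 + 55.4632/1000

1.0555


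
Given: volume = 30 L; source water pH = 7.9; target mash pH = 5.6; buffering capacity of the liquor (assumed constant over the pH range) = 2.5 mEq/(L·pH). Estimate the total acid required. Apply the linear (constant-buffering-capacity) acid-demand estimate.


acid = buffering capacity · (pH_source − pH_target) · V
acid = 2.5 · (7.9 − 5.6) · 30

172.5000 mEq


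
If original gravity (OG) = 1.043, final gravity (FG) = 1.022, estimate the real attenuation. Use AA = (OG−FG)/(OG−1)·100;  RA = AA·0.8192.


AA = (1.043 − 1.022)/(1.043 − 1)·100 = 48.8372
RA = 48.8372·0.8192

40.0074 %


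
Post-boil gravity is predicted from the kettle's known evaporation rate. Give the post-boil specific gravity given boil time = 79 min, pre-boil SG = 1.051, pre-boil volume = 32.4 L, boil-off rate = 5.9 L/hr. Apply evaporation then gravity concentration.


V_post = V_pre − rate·(t/60);  SG_post = 1 + (SG_pre−1)·V_pre/V_post
V_post = 32.4 − 5.9·(79/60) = 24.6317
SG_post = 1 + (1.051 − 1)·32.4/24.6317

1.0671


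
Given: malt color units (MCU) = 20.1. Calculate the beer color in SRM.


SRM = 1.4922 · MCU^0.6859
SRM = 1.4922 · 20.1^0.6859

11.6866 SRM


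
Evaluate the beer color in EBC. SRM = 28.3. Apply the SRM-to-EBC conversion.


EBC = SRM · 1.97
EBC = 28.3 · 1.97

55.7510 EBC


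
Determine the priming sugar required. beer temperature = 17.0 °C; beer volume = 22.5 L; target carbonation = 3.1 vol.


residual = 14.695·(0.01821 + 0.09011·e^(−0.04·T));  sugar = (target − residual)·4.0·V
residual = 14.695·(0.01821 + 0.09011·e^(−0.04·17.0)) = 0.9384
sugar = (3.1 − 0.9384)·4.0·22.5

194.5403 g


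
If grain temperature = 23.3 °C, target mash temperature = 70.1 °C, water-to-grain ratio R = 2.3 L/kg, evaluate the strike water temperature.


T_strike = (0.41/R)·(T_mash − T_grain) + T_mash
T_strike = (0.41/2.3)·(70.1 − 23.3) + 70.1

78.4426 °C


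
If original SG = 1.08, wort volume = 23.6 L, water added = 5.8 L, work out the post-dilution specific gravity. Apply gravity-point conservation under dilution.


SG_new = 1 + (SG_old − 1)·V_old/(V_old + V_water)
pts = (1.08 − 1)·1000·23.6/(23.6 + 5.8) = 64.2177
SG_new = 1 + 64.2177/1000

1.0642


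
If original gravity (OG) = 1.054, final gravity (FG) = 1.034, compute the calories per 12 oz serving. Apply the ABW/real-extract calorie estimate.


ABW = (OG−FG)·131.25·0.79/FG;  °P = 259 − 259/SG (for OG→OE and FG→AE);  RE = 0.1808·OE + 0.8192·AE;  Cal = (6.9·ABW + 4·(RE−0.1))·FG·3.55
ABW = (1.054 − 1.034)·131.25·0.79/1.034 = 2.0056
OE = 259 − 259/1.054 = 13.2694 °P
AE = 259 − 259/1.034 = 8.5164 °P
RE = 0.1808·13.2694 + 0.8192·8.5164 = 9.3758 °P
Cal = (6.9·2.0056 + 4·(9.3758−0.1))·1.034·3.55

186.9910 kcal


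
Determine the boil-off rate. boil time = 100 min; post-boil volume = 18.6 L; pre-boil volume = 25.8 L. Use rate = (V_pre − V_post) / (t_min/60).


rate = (25.8 − 18.6) / (100/60)

4.3200 L/hr


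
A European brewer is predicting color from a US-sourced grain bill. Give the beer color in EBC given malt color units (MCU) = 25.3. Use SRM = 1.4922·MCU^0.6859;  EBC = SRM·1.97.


SRM = 1.4922·25.3^0.6859 = 13.6845
EBC = 13.6845·1.97

26.9584 EBC


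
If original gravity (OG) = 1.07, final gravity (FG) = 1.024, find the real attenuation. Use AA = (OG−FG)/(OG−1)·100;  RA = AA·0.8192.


AA = (1.07 − 1.024)/(1.07 − 1)·100 = 65.7143
RA = 65.7143·0.8192

53.8331 %


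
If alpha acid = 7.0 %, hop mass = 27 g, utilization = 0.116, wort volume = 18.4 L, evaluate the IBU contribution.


IBU = (α/100)·mass·U·1000 / V
IBU = (7.0/100)·27·0.116·1000 / 18.4

11.9152 IBU


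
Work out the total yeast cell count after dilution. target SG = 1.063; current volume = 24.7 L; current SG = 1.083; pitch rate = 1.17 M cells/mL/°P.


V_w = V·((SG_c−1)/(SG_t−1)−1);  °P = 259 − 259/SG_t;  cells = rate·(V+V_w)·°P
V_w = 24.7·((1.083−1)/(1.063−1)−1) = 7.8413
V_final = 24.7 + 7.8413 = 32.5413
°P = 259 − 259/1.063 = 15.3500
cells = 1.17·32.5413·15.3500

584.4231 billion cells


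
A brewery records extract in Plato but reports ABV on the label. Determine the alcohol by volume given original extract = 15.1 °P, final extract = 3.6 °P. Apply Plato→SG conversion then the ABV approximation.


SG = 259/(259 − P);  ABV = (OG − FG)·131.25
OG = 259/(259 − 15.1) = 1.0619
FG = 259/(259 − 3.6) = 1.0141
ABV = (1.0619 − 1.0141)·131.25

6.2757 % ABV


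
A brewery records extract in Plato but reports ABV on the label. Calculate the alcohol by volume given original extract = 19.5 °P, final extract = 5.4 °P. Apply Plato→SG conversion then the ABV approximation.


SG = 259/(259 − P);  ABV = (OG − FG)·131.25
OG = 259/(259 − 19.5) = 1.0814
FG = 259/(259 − 5.4) = 1.0213
ABV = (1.0814 − 1.0213)·131.25

7.8916 % ABV


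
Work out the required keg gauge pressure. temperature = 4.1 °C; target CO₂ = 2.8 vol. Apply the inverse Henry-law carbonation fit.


psi = vols/(0.01821 + 0.09011·e^(−0.04·T)) − 14.695
psi = 2.8/(0.01821 + 0.09011·e^(−0.04·4.1)) − 14.695

14.8751 psi


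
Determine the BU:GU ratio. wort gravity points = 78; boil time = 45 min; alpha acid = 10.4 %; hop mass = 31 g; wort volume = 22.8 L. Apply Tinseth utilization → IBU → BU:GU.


U = 1.65·0.000125^(GP/1000)·(1−e^(−0.04t))/4.15;  IBU = (α/100)·m·U·1000/V;  BU:GU = IBU/GP
U = 1.65·0.000125^(78/1000)·(1−e^(−0.04·45))/4.15 = 0.1646
IBU = (10.4/100)·31·0.1646·1000/22.8 = 23.2802
BU:GU = 23.2802/78

0.2985


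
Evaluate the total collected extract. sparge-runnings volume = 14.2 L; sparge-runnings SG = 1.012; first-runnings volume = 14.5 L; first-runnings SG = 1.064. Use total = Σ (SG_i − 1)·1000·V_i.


first = (1.064 − 1)·1000·14.5 = 928.0000
sparge = (1.012 − 1)·1000·14.2 = 170.4000
total = 928.0000 + 170.4000

1098.4000 gravity·L


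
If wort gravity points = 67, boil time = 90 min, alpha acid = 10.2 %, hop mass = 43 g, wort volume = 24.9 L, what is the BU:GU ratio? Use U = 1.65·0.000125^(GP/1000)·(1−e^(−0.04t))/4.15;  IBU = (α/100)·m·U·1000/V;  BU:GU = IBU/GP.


U = 1.65·0.000125^(67/1000)·(1−e^(−0.04·90))/4.15 = 0.2118
IBU = (10.2/100)·43·0.2118·1000/24.9 = 37.3049
BU:GU = 37.3049/67

0.5568


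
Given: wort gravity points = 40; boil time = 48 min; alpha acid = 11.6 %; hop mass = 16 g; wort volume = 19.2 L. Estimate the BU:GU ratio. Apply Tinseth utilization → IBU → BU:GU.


U = 1.65·0.000125^(GP/1000)·(1−e^(−0.04t))/4.15;  IBU = (α/100)·m·U·1000/V;  BU:GU = IBU/GP
U = 1.65·0.000125^(40/1000)·(1−e^(−0.04·48))/4.15 = 0.2368
IBU = (11.6/100)·16·0.2368·1000/19.2 = 22.8949
BU:GU = 22.8949/40

0.5724


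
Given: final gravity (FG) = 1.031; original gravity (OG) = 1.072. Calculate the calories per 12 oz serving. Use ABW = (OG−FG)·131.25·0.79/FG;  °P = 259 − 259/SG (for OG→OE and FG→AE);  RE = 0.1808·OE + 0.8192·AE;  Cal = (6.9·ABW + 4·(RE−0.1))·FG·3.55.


ABW = (1.072 − 1.031)·131.25·0.79/1.031 = 4.1234
OE = 259 − 259/1.072 = 17.3955 °P
AE = 259 − 259/1.031 = 7.7876 °P
RE = 0.1808·17.3955 + 0.8192·7.7876 = 9.5247 °P
Cal = (6.9·4.1234 + 4·(9.5247−0.1))·1.031·3.55

242.1123 kcal


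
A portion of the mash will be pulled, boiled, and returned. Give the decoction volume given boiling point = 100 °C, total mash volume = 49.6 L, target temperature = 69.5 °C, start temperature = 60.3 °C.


V_dec = V_total·(T_target − T_start)/(T_boil − T_start)
V_dec = 49.6·(69.5 − 60.3)/(100 − 60.3)

11.4942 L


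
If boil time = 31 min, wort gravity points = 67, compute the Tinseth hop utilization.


U = 1.65·0.000125^(GP/1000) · (1 − e^(−0.04·t))/4.15
bigness = 1.65·0.000125^(67/1000) = 0.9036
boil_factor = (1 − e^(−0.04·31))/4.15 = 0.1712
U = 0.9036 · 0.1712

0.1547


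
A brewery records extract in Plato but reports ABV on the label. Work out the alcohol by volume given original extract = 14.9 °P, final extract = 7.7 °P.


SG = 259/(259 − P);  ABV = (OG − FG)·131.25
OG = 259/(259 − 14.9) = 1.0610
FG = 259/(259 − 7.7) = 1.0306
ABV = (1.0610 − 1.0306)·131.25

3.9900 % ABV


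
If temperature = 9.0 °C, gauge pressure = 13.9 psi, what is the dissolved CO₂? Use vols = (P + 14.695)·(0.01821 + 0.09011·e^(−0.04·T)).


vols = (13.9 + 14.695)·(0.01821 + 0.09011·e^(−0.04·9.0))

2.3184 volumes


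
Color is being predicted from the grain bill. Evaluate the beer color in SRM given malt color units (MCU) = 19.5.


SRM = 1.4922 · MCU^0.6859
SRM = 1.4922 · 19.5^0.6859

11.4462 SRM


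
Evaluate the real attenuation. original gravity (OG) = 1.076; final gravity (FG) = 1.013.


AA = (OG−FG)/(OG−1)·100;  RA = AA·0.8192
AA = (1.076 − 1.013)/(1.076 − 1)·100 = 82.8947
RA = 82.8947·0.8192

67.9074 %


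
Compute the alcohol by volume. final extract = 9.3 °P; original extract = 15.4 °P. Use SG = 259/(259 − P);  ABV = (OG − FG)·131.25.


OG = 259/(259 − 15.4) = 1.0632
FG = 259/(259 − 9.3) = 1.0372
ABV = (1.0632 − 1.0372)·131.25

3.4090 % ABV


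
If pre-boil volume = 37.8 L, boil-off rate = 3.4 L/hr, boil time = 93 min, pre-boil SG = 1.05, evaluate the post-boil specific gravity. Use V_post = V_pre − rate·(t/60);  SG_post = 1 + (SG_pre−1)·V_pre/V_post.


V_post = 37.8 − 3.4·(93/60) = 32.5300
SG_post = 1 + (1.05 − 1)·37.8/32.5300

1.0581


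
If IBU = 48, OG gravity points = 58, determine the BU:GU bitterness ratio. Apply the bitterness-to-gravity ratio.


BU:GU = IBU / OG_points
BU:GU = 48 / 58

0.8276


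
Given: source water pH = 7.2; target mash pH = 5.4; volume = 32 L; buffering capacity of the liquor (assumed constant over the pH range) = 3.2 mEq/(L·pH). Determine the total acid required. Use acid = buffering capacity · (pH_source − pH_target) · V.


acid = 3.2 · (7.2 − 5.4) · 32

184.3200 mEq


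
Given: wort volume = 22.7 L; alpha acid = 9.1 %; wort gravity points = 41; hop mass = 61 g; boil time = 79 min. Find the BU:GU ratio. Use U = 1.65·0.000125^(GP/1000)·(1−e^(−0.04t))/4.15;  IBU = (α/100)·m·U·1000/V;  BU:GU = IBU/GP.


U = 1.65·0.000125^(41/1000)·(1−e^(−0.04·79))/4.15 = 0.2634
IBU = (9.1/100)·61·0.2634·1000/22.7 = 64.4061
BU:GU = 64.4061/41

1.5709


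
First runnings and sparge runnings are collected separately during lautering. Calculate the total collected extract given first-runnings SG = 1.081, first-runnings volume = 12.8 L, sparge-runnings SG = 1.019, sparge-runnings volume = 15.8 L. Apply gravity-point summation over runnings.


total = Σ (SG_i − 1)·1000·V_i
first = (1.081 − 1)·1000·12.8 = 1036.8000
sparge = (1.019 − 1)·1000·15.8 = 300.2000
total = 1036.8000 + 300.2000

1337.0000 gravity·L


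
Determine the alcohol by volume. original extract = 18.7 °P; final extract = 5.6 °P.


SG = 259/(259 − P);  ABV = (OG − FG)·131.25
OG = 259/(259 − 18.7) = 1.0778
FG = 259/(259 − 5.6) = 1.0221
ABV = (1.0778 − 1.0221)·131.25

7.3132 % ABV


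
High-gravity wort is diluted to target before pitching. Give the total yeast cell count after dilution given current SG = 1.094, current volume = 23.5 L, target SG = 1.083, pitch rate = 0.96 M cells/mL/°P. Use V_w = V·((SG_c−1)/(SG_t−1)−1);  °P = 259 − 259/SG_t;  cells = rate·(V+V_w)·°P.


V_w = 23.5·((1.094−1)/(1.083−1)−1) = 3.1145
V_final = 23.5 + 3.1145 = 26.6145
°P = 259 − 259/1.083 = 19.8495
cells = 0.96·26.6145·19.8495

507.1521 billion cells


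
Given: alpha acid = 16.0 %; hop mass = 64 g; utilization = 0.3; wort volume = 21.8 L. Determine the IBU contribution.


IBU = (α/100)·mass·U·1000 / V
IBU = (16.0/100)·64·0.3·1000 / 21.8

140.9174 IBU


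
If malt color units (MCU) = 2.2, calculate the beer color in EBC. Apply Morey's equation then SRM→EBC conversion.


SRM = 1.4922·MCU^0.6859;  EBC = SRM·1.97
SRM = 1.4922·2.2^0.6859 = 2.5627
EBC = 2.5627·1.97

5.0485 EBC


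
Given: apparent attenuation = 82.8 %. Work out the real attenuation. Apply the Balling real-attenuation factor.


RA = AA · 0.8192
RA = 82.8 · 0.8192

67.8298 %


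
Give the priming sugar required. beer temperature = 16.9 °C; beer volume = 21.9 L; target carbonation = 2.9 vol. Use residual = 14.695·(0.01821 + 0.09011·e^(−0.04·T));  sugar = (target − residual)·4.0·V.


residual = 14.695·(0.01821 + 0.09011·e^(−0.04·16.9)) = 0.9411
sugar = (2.9 − 0.9411)·4.0·21.9

171.5970 g


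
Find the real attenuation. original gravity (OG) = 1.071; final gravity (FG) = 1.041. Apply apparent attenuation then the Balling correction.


AA = (OG−FG)/(OG−1)·100;  RA = AA·0.8192
AA = (1.071 − 1.041)/(1.071 − 1)·100 = 42.2535
RA = 42.2535·0.8192

34.6141 %


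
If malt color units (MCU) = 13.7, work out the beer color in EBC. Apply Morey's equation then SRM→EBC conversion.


SRM = 1.4922·MCU^0.6859;  EBC = SRM·1.97
SRM = 1.4922·13.7^0.6859 = 8.9847
EBC = 8.9847·1.97

17.6999 EBC


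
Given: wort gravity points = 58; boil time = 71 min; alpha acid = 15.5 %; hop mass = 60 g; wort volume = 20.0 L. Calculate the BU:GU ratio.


U = 1.65·0.000125^(GP/1000)·(1−e^(−0.04t))/4.15;  IBU = (α/100)·m·U·1000/V;  BU:GU = IBU/GP
U = 1.65·0.000125^(58/1000)·(1−e^(−0.04·71))/4.15 = 0.2223
IBU = (15.5/100)·60·0.2223·1000/20.0 = 103.3628
BU:GU = 103.3628/58

1.7821


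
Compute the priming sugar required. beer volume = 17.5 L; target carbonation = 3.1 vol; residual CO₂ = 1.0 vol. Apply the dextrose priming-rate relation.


sugar = (target − residual)·4.0·V
sugar = (3.1 − 1.0)·4.0·17.5

147.0000 g


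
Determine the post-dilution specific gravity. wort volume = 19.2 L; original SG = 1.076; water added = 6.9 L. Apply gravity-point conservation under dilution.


SG_new = 1 + (SG_old − 1)·V_old/(V_old + V_water)
pts = (1.076 − 1)·1000·19.2/(19.2 + 6.9) = 55.9080
SG_new = 1 + 55.9080/1000

1.0559


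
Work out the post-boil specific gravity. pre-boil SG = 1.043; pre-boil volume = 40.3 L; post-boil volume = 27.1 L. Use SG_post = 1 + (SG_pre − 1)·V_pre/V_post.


pts_pre = (1.043 − 1)·1000 = 43.0000
pts_post = 43.0000·40.3/27.1 = 63.9446
SG_post = 1 + 63.9446/1000

1.0639


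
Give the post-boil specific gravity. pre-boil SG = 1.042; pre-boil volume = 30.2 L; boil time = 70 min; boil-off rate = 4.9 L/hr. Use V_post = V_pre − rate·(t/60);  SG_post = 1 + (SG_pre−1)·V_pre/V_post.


V_post = 30.2 − 4.9·(70/60) = 24.4833
SG_post = 1 + (1.042 − 1)·30.2/24.4833

1.0518


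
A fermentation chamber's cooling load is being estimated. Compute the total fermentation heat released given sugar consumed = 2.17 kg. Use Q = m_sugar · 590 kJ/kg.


Q = 2.17 · 590

1280.3000 kJ


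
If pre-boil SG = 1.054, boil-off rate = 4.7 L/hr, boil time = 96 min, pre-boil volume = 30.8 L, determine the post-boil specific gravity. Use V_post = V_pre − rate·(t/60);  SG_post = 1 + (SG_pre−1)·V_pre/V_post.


V_post = 30.8 − 4.7·(96/60) = 23.2800
SG_post = 1 + (1.054 − 1)·30.8/23.2800

1.0714


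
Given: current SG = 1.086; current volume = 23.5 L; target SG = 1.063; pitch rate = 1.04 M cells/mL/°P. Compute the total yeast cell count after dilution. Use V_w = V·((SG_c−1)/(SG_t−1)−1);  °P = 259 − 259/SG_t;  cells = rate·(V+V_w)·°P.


V_w = 23.5·((1.086−1)/(1.063−1)−1) = 8.5794
V_final = 23.5 + 8.5794 = 32.0794
°P = 259 − 259/1.063 = 15.3500
cells = 1.04·32.0794·15.3500

512.1134 billion cells


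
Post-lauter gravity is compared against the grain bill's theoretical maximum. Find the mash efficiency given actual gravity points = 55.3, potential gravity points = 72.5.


efficiency = actual / potential × 100
efficiency = 55.3 / 72.5 × 100

76.2759 %


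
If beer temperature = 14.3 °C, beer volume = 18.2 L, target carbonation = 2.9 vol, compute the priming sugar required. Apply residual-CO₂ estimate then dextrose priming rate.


residual = 14.695·(0.01821 + 0.09011·e^(−0.04·T));  sugar = (target − residual)·4.0·V
residual = 14.695·(0.01821 + 0.09011·e^(−0.04·14.3)) = 1.0149
sugar = (2.9 − 1.0149)·4.0·18.2

137.2317 g


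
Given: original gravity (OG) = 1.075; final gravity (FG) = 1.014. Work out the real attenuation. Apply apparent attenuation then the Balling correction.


AA = (OG−FG)/(OG−1)·100;  RA = AA·0.8192
AA = (1.075 − 1.014)/(1.075 − 1)·100 = 81.3333
RA = 81.3333·0.8192

66.6283 %


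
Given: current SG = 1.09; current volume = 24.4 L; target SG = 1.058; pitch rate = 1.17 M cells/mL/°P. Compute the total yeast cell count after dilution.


V_w = V·((SG_c−1)/(SG_t−1)−1);  °P = 259 − 259/SG_t;  cells = rate·(V+V_w)·°P
V_w = 24.4·((1.09−1)/(1.058−1)−1) = 13.4621
V_final = 24.4 + 13.4621 = 37.8621
°P = 259 − 259/1.058 = 14.1985
cells = 1.17·37.8621·14.1985

628.9734 billion cells


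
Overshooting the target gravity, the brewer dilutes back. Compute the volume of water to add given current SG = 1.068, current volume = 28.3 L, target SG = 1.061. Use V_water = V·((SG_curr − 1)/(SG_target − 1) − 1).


V_water = 28.3·((1.068 − 1)/(1.061 − 1) − 1)

3.2475 L


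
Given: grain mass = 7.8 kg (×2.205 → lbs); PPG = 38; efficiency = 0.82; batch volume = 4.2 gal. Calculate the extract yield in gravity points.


points = lbs × PPG × eff / vol
lbs = 7.8 × 2.205 = 17.1990
points = 17.1990 × 38 × 0.82 / 4.2

127.6002 points


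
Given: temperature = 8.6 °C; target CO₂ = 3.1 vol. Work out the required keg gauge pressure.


psi = vols/(0.01821 + 0.09011·e^(−0.04·T)) − 14.695
psi = 3.1/(0.01821 + 0.09011·e^(−0.04·8.6)) − 14.695

23.0677 psi


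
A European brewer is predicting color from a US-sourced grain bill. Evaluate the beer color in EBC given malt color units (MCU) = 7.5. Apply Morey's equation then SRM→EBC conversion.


SRM = 1.4922·MCU^0.6859;  EBC = SRM·1.97
SRM = 1.4922·7.5^0.6859 = 5.9434
EBC = 5.9434·1.97

11.7084 EBC


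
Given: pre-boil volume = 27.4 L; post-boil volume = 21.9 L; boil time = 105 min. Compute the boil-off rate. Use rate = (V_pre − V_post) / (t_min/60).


rate = (27.4 − 21.9) / (105/60)

3.1429 L/hr


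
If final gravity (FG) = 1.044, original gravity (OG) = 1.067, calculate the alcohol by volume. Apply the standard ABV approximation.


ABV = (OG − FG) · 131.25
ABV = (1.067 − 1.044) · 131.25

3.0187 % ABV


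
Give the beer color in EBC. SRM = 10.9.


EBC = SRM · 1.97
EBC = 10.9 · 1.97

21.4730 EBC


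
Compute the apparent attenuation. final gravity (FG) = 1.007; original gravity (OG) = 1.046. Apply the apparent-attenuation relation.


AA = (OG − FG)/(OG − 1) · 100
AA = (1.046 − 1.007)/(1.046 − 1) · 100

84.7826 %


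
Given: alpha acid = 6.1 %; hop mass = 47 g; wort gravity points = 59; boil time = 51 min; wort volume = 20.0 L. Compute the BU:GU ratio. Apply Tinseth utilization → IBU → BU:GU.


U = 1.65·0.000125^(GP/1000)·(1−e^(−0.04t))/4.15;  IBU = (α/100)·m·U·1000/V;  BU:GU = IBU/GP
U = 1.65·0.000125^(59/1000)·(1−e^(−0.04·51))/4.15 = 0.2035
IBU = (6.1/100)·47·0.2035·1000/20.0 = 29.1780
BU:GU = 29.1780/59

0.4945


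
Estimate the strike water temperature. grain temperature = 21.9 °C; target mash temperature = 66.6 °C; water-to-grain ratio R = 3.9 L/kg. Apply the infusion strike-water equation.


T_strike = (0.41/R)·(T_mash − T_grain) + T_mash
T_strike = (0.41/3.9)·(66.6 − 21.9) + 66.6

71.2992 °C


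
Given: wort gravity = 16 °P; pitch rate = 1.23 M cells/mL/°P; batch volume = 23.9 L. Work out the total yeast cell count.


cells (billions) = rate · V_L · °P
cells = 1.23 · 23.9 · 16

470.3520 billion cells


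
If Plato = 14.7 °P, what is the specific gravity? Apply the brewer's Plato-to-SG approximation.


SG = 259/(259 − P)
SG = 259/(259 − 14.7)

1.0602


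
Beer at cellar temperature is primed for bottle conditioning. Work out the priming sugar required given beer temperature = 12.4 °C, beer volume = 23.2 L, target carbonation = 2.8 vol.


residual = 14.695·(0.01821 + 0.09011·e^(−0.04·T));  sugar = (target − residual)·4.0·V
residual = 14.695·(0.01821 + 0.09011·e^(−0.04·12.4)) = 1.0740
sugar = (2.8 − 1.0740)·4.0·23.2

160.1763 g


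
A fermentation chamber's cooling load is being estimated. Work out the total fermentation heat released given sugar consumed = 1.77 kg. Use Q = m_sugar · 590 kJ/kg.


Q = 1.77 · 590

1044.3000 kJ


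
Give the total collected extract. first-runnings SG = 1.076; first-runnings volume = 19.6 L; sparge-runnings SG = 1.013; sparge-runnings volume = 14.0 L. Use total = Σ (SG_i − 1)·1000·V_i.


first = (1.076 − 1)·1000·19.6 = 1489.6000
sparge = (1.013 − 1)·1000·14.0 = 182.0000
total = 1489.6000 + 182.0000

1671.6000 gravity·L


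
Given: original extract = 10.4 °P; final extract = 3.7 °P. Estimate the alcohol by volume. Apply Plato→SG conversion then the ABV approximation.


SG = 259/(259 − P);  ABV = (OG − FG)·131.25
OG = 259/(259 − 10.4) = 1.0418
FG = 259/(259 − 3.7) = 1.0145
ABV = (1.0418 − 1.0145)·131.25

3.5886 % ABV


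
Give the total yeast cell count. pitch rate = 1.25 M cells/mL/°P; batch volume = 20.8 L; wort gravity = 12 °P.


cells (billions) = rate · V_L · °P
cells = 1.25 · 20.8 · 12

312.0000 billion cells


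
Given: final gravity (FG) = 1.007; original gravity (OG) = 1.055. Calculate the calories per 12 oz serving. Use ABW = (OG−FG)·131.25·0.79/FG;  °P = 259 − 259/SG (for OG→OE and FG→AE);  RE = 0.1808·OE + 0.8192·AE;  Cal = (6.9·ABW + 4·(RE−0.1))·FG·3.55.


ABW = (1.055 − 1.007)·131.25·0.79/1.007 = 4.9424
OE = 259 − 259/1.055 = 13.5024 °P
AE = 259 − 259/1.007 = 1.8004 °P
RE = 0.1808·13.5024 + 0.8192·1.8004 = 3.9161 °P
Cal = (6.9·4.9424 + 4·(3.9161−0.1))·1.007·3.55

176.4798 kcal


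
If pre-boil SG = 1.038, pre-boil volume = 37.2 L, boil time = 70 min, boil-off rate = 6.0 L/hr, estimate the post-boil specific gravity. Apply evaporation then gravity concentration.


V_post = V_pre − rate·(t/60);  SG_post = 1 + (SG_pre−1)·V_pre/V_post
V_post = 37.2 − 6.0·(70/60) = 30.2000
SG_post = 1 + (1.038 − 1)·37.2/30.2000

1.0468


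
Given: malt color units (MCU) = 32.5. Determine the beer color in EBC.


SRM = 1.4922·MCU^0.6859;  EBC = SRM·1.97
SRM = 1.4922·32.5^0.6859 = 16.2490
EBC = 16.2490·1.97

32.0106 EBC


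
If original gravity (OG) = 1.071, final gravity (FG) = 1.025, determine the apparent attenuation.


AA = (OG − FG)/(OG − 1) · 100
AA = (1.071 − 1.025)/(1.071 − 1) · 100

64.7887 %


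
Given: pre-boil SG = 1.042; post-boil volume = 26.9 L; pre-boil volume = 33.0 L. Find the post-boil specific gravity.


SG_post = 1 + (SG_pre − 1)·V_pre/V_post
pts_pre = (1.042 − 1)·1000 = 42.0000
pts_post = 42.0000·33.0/26.9 = 51.5242
SG_post = 1 + 51.5242/1000

1.0515


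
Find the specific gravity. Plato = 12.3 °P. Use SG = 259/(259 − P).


SG = 259/(259 − 12.3)

1.0499


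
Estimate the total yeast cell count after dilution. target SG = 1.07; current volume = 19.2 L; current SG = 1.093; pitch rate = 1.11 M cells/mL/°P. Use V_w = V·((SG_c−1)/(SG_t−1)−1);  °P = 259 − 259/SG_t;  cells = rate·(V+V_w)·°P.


V_w = 19.2·((1.093−1)/(1.07−1)−1) = 6.3086
V_final = 19.2 + 6.3086 = 25.5086
°P = 259 − 259/1.07 = 16.9439
cells = 1.11·25.5086·16.9439

479.7590 billion cells


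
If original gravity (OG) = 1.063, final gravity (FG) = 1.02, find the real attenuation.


AA = (OG−FG)/(OG−1)·100;  RA = AA·0.8192
AA = (1.063 − 1.02)/(1.063 − 1)·100 = 68.2540
RA = 68.2540·0.8192

55.9137 %


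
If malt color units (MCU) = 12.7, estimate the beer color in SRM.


SRM = 1.4922 · MCU^0.6859
SRM = 1.4922 · 12.7^0.6859

8.5295 SRM


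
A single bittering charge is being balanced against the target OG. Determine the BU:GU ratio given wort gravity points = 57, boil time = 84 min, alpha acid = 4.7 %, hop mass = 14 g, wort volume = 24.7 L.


U = 1.65·0.000125^(GP/1000)·(1−e^(−0.04t))/4.15;  IBU = (α/100)·m·U·1000/V;  BU:GU = IBU/GP
U = 1.65·0.000125^(57/1000)·(1−e^(−0.04·84))/4.15 = 0.2299
IBU = (4.7/100)·14·0.2299·1000/24.7 = 6.1254
BU:GU = 6.1254/57

0.1075


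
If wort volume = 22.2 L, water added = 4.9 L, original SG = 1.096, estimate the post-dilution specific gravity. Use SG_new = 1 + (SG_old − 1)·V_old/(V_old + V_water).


pts = (1.096 − 1)·1000·22.2/(22.2 + 4.9) = 78.6421
SG_new = 1 + 78.6421/1000

1.0786


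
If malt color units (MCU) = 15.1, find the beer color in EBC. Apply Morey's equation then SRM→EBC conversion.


SRM = 1.4922·MCU^0.6859;  EBC = SRM·1.97
SRM = 1.4922·15.1^0.6859 = 9.6048
EBC = 9.6048·1.97

18.9214 EBC


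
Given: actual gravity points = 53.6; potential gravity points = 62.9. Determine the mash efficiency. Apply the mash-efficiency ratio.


efficiency = actual / potential × 100
efficiency = 53.6 / 62.9 × 100

85.2146 %


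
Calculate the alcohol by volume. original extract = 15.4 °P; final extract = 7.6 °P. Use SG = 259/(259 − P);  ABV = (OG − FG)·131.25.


OG = 259/(259 − 15.4) = 1.0632
FG = 259/(259 − 7.6) = 1.0302
ABV = (1.0632 − 1.0302)·131.25

4.3296 % ABV


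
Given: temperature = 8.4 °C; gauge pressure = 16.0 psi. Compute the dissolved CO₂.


vols = (P + 14.695)·(0.01821 + 0.09011·e^(−0.04·T))
vols = (16.0 + 14.695)·(0.01821 + 0.09011·e^(−0.04·8.4))

2.5356 volumes


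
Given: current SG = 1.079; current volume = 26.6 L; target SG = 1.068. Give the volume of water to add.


V_water = V·((SG_curr − 1)/(SG_target − 1) − 1)
V_water = 26.6·((1.079 − 1)/(1.068 − 1) − 1)

4.3029 L


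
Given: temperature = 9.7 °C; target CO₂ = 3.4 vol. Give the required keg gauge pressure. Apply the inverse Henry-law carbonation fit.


psi = vols/(0.01821 + 0.09011·e^(−0.04·T)) − 14.695
psi = 3.4/(0.01821 + 0.09011·e^(−0.04·9.7)) − 14.695

28.1576 psi


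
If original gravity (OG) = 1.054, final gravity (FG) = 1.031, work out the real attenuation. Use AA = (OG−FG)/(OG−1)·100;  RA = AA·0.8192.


AA = (1.054 − 1.031)/(1.054 − 1)·100 = 42.5926
RA = 42.5926·0.8192

34.8919 %


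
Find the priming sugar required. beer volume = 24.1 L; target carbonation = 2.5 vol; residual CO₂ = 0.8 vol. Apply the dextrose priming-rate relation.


sugar = (target − residual)·4.0·V
sugar = (2.5 − 0.8)·4.0·24.1

163.8800 g


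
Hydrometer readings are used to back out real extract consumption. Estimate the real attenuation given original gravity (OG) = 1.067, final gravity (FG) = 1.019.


AA = (OG−FG)/(OG−1)·100;  RA = AA·0.8192
AA = (1.067 − 1.019)/(1.067 − 1)·100 = 71.6418
RA = 71.6418·0.8192

58.6890 %


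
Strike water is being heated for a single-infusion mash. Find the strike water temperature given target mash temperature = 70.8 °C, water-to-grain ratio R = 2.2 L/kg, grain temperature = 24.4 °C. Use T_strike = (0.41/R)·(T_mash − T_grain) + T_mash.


T_strike = (0.41/2.2)·(70.8 − 24.4) + 70.8

79.4473 °C


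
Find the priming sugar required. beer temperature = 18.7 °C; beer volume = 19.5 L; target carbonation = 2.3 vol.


residual = 14.695·(0.01821 + 0.09011·e^(−0.04·T));  sugar = (target − residual)·4.0·V
residual = 14.695·(0.01821 + 0.09011·e^(−0.04·18.7)) = 0.8943
sugar = (2.3 − 0.8943)·4.0·19.5

109.6415 g


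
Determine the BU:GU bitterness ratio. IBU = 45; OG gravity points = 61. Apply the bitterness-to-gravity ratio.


BU:GU = IBU / OG_points
BU:GU = 45 / 61

0.7377


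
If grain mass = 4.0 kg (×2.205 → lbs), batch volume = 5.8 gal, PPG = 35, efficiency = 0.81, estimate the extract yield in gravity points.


points = lbs × PPG × eff / vol
lbs = 4.0 × 2.205 = 8.8200
points = 8.8200 × 35 × 0.81 / 5.8

43.1116 points


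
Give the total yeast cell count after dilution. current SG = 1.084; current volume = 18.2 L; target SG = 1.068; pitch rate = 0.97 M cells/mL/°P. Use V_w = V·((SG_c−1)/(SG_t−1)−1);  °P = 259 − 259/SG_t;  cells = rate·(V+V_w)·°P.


V_w = 18.2·((1.084−1)/(1.068−1)−1) = 4.2824
V_final = 18.2 + 4.2824 = 22.4824
°P = 259 − 259/1.068 = 16.4906
cells = 0.97·22.4824·16.4906

359.6259 billion cells


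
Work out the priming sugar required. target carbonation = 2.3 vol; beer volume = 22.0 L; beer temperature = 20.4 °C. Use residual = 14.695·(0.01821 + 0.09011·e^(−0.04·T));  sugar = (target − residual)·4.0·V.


residual = 14.695·(0.01821 + 0.09011·e^(−0.04·20.4)) = 0.8531
sugar = (2.3 − 0.8531)·4.0·22.0

127.3238 g


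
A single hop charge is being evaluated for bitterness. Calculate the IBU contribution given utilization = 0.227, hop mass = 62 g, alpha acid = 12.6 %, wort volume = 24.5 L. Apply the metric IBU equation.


IBU = (α/100)·mass·U·1000 / V
IBU = (12.6/100)·62·0.227·1000 / 24.5

72.3806 IBU


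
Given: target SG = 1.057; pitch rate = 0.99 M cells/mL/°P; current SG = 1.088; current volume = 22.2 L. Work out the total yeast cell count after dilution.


V_w = V·((SG_c−1)/(SG_t−1)−1);  °P = 259 − 259/SG_t;  cells = rate·(V+V_w)·°P
V_w = 22.2·((1.088−1)/(1.057−1)−1) = 12.0737
V_final = 22.2 + 12.0737 = 34.2737
°P = 259 − 259/1.057 = 13.9669
cells = 0.99·34.2737·13.9669

473.9097 billion cells


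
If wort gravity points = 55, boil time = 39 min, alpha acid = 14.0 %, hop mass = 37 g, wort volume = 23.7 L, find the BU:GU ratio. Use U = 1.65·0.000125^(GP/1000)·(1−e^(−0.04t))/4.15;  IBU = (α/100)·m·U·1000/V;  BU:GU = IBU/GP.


U = 1.65·0.000125^(55/1000)·(1−e^(−0.04·39))/4.15 = 0.1916
IBU = (14.0/100)·37·0.1916·1000/23.7 = 41.8697
BU:GU = 41.8697/55

0.7613


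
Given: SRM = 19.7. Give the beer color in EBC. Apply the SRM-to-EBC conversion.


EBC = SRM · 1.97
EBC = 19.7 · 1.97

38.8090 EBC


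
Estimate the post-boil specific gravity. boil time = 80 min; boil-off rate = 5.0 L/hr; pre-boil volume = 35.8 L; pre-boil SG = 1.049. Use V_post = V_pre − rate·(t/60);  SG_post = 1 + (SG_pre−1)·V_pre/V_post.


V_post = 35.8 − 5.0·(80/60) = 29.1333
SG_post = 1 + (1.049 − 1)·35.8/29.1333

1.0602


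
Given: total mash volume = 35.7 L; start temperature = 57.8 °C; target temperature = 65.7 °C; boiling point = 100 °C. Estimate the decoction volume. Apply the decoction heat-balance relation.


V_dec = V_total·(T_target − T_start)/(T_boil − T_start)
V_dec = 35.7·(65.7 − 57.8)/(100 − 57.8)

6.6832 L


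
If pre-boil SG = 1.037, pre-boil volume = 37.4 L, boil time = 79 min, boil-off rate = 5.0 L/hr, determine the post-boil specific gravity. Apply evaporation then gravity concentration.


V_post = V_pre − rate·(t/60);  SG_post = 1 + (SG_pre−1)·V_pre/V_post
V_post = 37.4 − 5.0·(79/60) = 30.8167
SG_post = 1 + (1.037 − 1)·37.4/30.8167

1.0449


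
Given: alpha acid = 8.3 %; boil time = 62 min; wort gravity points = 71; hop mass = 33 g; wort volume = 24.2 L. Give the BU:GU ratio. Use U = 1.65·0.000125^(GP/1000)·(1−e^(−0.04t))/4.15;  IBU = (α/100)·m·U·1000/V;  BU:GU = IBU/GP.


U = 1.65·0.000125^(71/1000)·(1−e^(−0.04·62))/4.15 = 0.1925
IBU = (8.3/100)·33·0.1925·1000/24.2 = 21.7826
BU:GU = 21.7826/71

0.3068


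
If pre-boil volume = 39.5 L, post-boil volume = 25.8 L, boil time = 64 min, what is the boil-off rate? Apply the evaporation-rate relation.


rate = (V_pre − V_post) / (t_min/60)
rate = (39.5 − 25.8) / (64/60)

12.8438 L/hr


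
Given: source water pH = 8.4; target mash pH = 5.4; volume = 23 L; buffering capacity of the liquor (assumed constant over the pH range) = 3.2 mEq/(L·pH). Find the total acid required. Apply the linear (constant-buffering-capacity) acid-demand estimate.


acid = buffering capacity · (pH_source − pH_target) · V
acid = 3.2 · (8.4 − 5.4) · 23

220.8000 mEq


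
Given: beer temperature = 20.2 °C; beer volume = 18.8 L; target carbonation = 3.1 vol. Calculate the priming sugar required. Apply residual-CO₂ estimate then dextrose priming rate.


residual = 14.695·(0.01821 + 0.09011·e^(−0.04·T));  sugar = (target − residual)·4.0·V
residual = 14.695·(0.01821 + 0.09011·e^(−0.04·20.2)) = 0.8578
sugar = (3.1 − 0.8578)·4.0·18.8

168.6103 g


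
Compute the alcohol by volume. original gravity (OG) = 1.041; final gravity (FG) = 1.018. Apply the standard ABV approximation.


ABV = (OG − FG) · 131.25
ABV = (1.041 − 1.018) · 131.25

3.0187 % ABV


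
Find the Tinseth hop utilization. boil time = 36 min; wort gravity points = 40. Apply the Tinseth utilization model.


U = 1.65·0.000125^(GP/1000) · (1 − e^(−0.04·t))/4.15
bigness = 1.65·0.000125^(40/1000) = 1.1518
boil_factor = (1 − e^(−0.04·36))/4.15 = 0.1839
U = 1.1518 · 0.1839

0.2118


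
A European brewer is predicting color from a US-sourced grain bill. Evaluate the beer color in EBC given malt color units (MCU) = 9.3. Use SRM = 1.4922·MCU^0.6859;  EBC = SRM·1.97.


SRM = 1.4922·9.3^0.6859 = 6.8883
EBC = 6.8883·1.97

13.5699 EBC


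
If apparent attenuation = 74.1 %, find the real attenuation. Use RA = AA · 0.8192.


RA = 74.1 · 0.8192

60.7027 %


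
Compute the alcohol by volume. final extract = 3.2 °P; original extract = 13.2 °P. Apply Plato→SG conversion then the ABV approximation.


SG = 259/(259 − P);  ABV = (OG − FG)·131.25
OG = 259/(259 − 13.2) = 1.0537
FG = 259/(259 − 3.2) = 1.0125
ABV = (1.0537 − 1.0125)·131.25

5.4065 % ABV


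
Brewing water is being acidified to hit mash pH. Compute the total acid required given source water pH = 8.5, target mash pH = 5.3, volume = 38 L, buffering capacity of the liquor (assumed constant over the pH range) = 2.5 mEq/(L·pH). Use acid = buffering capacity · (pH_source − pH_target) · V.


acid = 2.5 · (8.5 − 5.3) · 38

304.0000 mEq


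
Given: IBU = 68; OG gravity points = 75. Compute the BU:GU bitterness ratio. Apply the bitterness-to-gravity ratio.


BU:GU = IBU / OG_points
BU:GU = 68 / 75

0.9067


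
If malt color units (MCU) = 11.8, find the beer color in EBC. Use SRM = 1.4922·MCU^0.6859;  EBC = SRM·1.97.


SRM = 1.4922·11.8^0.6859 = 8.1102
EBC = 8.1102·1.97

15.9771 EBC


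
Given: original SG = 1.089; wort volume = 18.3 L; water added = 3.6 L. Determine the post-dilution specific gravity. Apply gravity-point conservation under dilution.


SG_new = 1 + (SG_old − 1)·V_old/(V_old + V_water)
pts = (1.089 − 1)·1000·18.3/(18.3 + 3.6) = 74.3699
SG_new = 1 + 74.3699/1000

1.0744


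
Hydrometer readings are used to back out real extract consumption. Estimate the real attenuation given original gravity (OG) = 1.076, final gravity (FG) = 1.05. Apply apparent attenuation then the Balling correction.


AA = (OG−FG)/(OG−1)·100;  RA = AA·0.8192
AA = (1.076 − 1.05)/(1.076 − 1)·100 = 34.2105
RA = 34.2105·0.8192

28.0253 %


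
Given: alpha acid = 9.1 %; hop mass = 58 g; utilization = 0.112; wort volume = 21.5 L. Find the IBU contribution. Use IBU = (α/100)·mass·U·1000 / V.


IBU = (9.1/100)·58·0.112·1000 / 21.5

27.4947 IBU


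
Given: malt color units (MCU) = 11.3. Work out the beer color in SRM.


SRM = 1.4922 · MCU^0.6859
SRM = 1.4922 · 11.3^0.6859

7.8729 SRM


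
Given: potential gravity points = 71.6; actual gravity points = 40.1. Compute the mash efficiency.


efficiency = actual / potential × 100
efficiency = 40.1 / 71.6 × 100

56.0056 %


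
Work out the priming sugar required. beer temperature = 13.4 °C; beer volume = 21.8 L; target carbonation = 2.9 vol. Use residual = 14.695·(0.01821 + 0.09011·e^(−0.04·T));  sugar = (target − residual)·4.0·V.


residual = 14.695·(0.01821 + 0.09011·e^(−0.04·13.4)) = 1.0423
sugar = (2.9 − 1.0423)·4.0·21.8

161.9876 g


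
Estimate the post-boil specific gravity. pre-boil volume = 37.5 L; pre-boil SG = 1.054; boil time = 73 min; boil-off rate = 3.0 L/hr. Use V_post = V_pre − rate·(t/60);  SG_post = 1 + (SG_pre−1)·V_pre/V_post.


V_post = 37.5 − 3.0·(73/60) = 33.8500
SG_post = 1 + (1.054 − 1)·37.5/33.8500

1.0598


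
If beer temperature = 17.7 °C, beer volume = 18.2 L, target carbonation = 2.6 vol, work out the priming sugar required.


residual = 14.695·(0.01821 + 0.09011·e^(−0.04·T));  sugar = (target − residual)·4.0·V
residual = 14.695·(0.01821 + 0.09011·e^(−0.04·17.7)) = 0.9199
sugar = (2.6 − 0.9199)·4.0·18.2

122.3100 g


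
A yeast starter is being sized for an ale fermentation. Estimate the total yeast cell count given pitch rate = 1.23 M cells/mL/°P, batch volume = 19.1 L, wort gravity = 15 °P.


cells (billions) = rate · V_L · °P
cells = 1.23 · 19.1 · 15

352.3950 billion cells


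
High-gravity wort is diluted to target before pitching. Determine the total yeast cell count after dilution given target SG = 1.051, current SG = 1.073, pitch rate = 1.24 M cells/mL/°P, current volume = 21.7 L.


V_w = V·((SG_c−1)/(SG_t−1)−1);  °P = 259 − 259/SG_t;  cells = rate·(V+V_w)·°P
V_w = 21.7·((1.073−1)/(1.051−1)−1) = 9.3608
V_final = 21.7 + 9.3608 = 31.0608
°P = 259 − 259/1.051 = 12.5680
cells = 1.24·31.0608·12.5680

484.0624 billion cells


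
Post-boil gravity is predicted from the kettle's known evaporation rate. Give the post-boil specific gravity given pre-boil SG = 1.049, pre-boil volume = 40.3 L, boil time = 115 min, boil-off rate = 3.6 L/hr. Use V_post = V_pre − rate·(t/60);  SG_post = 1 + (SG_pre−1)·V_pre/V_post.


V_post = 40.3 − 3.6·(115/60) = 33.4000
SG_post = 1 + (1.049 − 1)·40.3/33.4000

1.0591


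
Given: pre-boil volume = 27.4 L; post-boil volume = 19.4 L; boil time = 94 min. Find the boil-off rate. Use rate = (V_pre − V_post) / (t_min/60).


rate = (27.4 − 19.4) / (94/60)

5.1064 L/hr


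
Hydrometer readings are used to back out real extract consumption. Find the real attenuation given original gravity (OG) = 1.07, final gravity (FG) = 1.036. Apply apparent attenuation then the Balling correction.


AA = (OG−FG)/(OG−1)·100;  RA = AA·0.8192
AA = (1.07 − 1.036)/(1.07 − 1)·100 = 48.5714
RA = 48.5714·0.8192

39.7897 %


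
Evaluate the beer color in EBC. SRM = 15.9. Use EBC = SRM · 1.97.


EBC = 15.9 · 1.97

31.3230 EBC


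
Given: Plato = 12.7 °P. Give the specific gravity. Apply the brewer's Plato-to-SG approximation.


SG = 259/(259 − P)
SG = 259/(259 − 12.7)

1.0516


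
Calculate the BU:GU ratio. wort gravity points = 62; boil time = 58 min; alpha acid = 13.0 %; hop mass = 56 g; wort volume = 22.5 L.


U = 1.65·0.000125^(GP/1000)·(1−e^(−0.04t))/4.15;  IBU = (α/100)·m·U·1000/V;  BU:GU = IBU/GP
U = 1.65·0.000125^(62/1000)·(1−e^(−0.04·58))/4.15 = 0.2054
IBU = (13.0/100)·56·0.2054·1000/22.5 = 66.4459
BU:GU = 66.4459/62

1.0717


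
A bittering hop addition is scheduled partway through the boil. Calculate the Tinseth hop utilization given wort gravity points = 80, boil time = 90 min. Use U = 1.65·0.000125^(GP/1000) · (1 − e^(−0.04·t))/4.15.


bigness = 1.65·0.000125^(80/1000) = 0.8040
boil_factor = (1 − e^(−0.04·90))/4.15 = 0.2344
U = 0.8040 · 0.2344

0.1884
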